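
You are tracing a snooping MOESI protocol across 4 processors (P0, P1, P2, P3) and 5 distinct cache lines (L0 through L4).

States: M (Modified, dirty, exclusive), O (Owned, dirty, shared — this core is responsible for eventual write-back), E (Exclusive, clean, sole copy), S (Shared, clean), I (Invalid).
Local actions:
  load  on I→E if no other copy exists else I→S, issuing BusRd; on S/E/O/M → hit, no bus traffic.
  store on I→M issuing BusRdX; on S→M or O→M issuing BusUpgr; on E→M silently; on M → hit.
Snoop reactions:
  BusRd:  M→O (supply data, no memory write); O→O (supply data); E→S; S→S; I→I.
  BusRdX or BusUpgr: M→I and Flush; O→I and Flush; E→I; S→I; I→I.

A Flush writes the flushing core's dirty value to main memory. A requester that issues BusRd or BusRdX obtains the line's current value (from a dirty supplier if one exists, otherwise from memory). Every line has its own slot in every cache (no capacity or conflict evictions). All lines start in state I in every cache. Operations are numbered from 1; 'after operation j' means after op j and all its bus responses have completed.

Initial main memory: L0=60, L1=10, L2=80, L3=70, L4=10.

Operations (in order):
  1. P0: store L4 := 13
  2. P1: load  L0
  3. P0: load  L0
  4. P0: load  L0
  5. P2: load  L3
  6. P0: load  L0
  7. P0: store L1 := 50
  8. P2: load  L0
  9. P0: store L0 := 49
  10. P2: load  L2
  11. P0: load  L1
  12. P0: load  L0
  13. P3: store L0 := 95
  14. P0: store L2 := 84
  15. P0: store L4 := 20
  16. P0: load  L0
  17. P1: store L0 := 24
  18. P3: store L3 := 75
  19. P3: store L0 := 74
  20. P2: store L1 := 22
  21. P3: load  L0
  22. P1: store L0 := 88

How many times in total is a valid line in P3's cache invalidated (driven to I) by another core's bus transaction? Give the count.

1. P0: store L4 := 13  bus=[BusRdX]  L4: P0=M P1=I P2=I P3=I  mem[L4]=10
2. P1: load  L0  bus=[BusRd]  L0: P0=I P1=E P2=I P3=I  mem[L0]=60
3. P0: load  L0  bus=[BusRd]  L0: P0=S P1=S P2=I P3=I  mem[L0]=60
4. P0: load  L0  bus=[-]  L0: P0=S P1=S P2=I P3=I  mem[L0]=60
5. P2: load  L3  bus=[BusRd]  L3: P0=I P1=I P2=E P3=I  mem[L3]=70
6. P0: load  L0  bus=[-]  L0: P0=S P1=S P2=I P3=I  mem[L0]=60
7. P0: store L1 := 50  bus=[BusRdX]  L1: P0=M P1=I P2=I P3=I  mem[L1]=10
8. P2: load  L0  bus=[BusRd]  L0: P0=S P1=S P2=S P3=I  mem[L0]=60
9. P0: store L0 := 49  bus=[BusUpgr]  L0: P0=M P1=I P2=I P3=I  mem[L0]=60
10. P2: load  L2  bus=[BusRd]  L2: P0=I P1=I P2=E P3=I  mem[L2]=80
11. P0: load  L1  bus=[-]  L1: P0=M P1=I P2=I P3=I  mem[L1]=10
12. P0: load  L0  bus=[-]  L0: P0=M P1=I P2=I P3=I  mem[L0]=60
13. P3: store L0 := 95  bus=[BusRdX,Flush]  L0: P0=I P1=I P2=I P3=M  mem[L0]=49
14. P0: store L2 := 84  bus=[BusRdX]  L2: P0=M P1=I P2=I P3=I  mem[L2]=80
15. P0: store L4 := 20  bus=[-]  L4: P0=M P1=I P2=I P3=I  mem[L4]=10
16. P0: load  L0  bus=[BusRd]  L0: P0=S P1=I P2=I P3=O  mem[L0]=49
17. P1: store L0 := 24  bus=[BusRdX,Flush]  L0: P0=I P1=M P2=I P3=I  mem[L0]=95
18. P3: store L3 := 75  bus=[BusRdX]  L3: P0=I P1=I P2=I P3=M  mem[L3]=70
19. P3: store L0 := 74  bus=[BusRdX,Flush]  L0: P0=I P1=I P2=I P3=M  mem[L0]=24
20. P2: store L1 := 22  bus=[BusRdX,Flush]  L1: P0=I P1=I P2=M P3=I  mem[L1]=50
21. P3: load  L0  bus=[-]  L0: P0=I P1=I P2=I P3=M  mem[L0]=24
22. P1: store L0 := 88  bus=[BusRdX,Flush]  L0: P0=I P1=M P2=I P3=I  mem[L0]=74

invalidations = 2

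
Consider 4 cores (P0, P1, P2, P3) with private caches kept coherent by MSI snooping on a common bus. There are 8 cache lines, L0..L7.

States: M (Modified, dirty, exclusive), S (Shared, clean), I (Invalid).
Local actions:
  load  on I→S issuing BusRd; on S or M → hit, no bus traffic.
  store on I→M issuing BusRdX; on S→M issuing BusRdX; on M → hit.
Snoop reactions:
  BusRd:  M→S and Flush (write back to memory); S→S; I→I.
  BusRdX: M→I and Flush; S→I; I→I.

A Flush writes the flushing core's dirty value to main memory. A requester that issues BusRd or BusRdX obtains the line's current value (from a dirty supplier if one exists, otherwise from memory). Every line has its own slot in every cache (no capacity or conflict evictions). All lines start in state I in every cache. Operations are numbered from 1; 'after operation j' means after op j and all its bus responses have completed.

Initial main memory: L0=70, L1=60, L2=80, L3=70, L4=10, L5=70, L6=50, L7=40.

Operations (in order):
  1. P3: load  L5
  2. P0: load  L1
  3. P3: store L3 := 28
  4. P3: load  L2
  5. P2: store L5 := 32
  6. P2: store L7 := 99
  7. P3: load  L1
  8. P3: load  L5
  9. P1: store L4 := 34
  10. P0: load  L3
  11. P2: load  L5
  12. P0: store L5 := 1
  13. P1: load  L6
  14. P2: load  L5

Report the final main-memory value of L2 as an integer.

step 1: P3: load  L5  ⟶  IIIS  (L5)  txn=BusRd  M[L5]=70
step 2: P0: load  L1  ⟶  SIII  (L1)  txn=BusRd  M[L1]=60
step 3: P3: store L3 := 28  ⟶  IIIM  (L3)  txn=BusRdX  M[L3]=70
step 4: P3: load  L2  ⟶  IIIS  (L2)  txn=BusRd  M[L2]=80
step 5: P2: store L5 := 32  ⟶  IIMI  (L5)  txn=BusRdX  M[L5]=70
step 6: P2: store L7 := 99  ⟶  IIMI  (L7)  txn=BusRdX  M[L7]=40
step 7: P3: load  L1  ⟶  SIIS  (L1)  txn=BusRd  M[L1]=60
step 8: P3: load  L5  ⟶  IISS  (L5)  txn=BusRd+Flush  M[L5]=32
step 9: P1: store L4 := 34  ⟶  IMII  (L4)  txn=BusRdX  M[L4]=10
step 10: P0: load  L3  ⟶  SIIS  (L3)  txn=BusRd+Flush  M[L3]=28
step 11: P2: load  L5  ⟶  IISS  (L5)  txn=∅  M[L5]=32
step 12: P0: store L5 := 1  ⟶  MIII  (L5)  txn=BusRdX  M[L5]=32
step 13: P1: load  L6  ⟶  ISII  (L6)  txn=BusRd  M[L6]=50
step 14: P2: load  L5  ⟶  SISI  (L5)  txn=BusRd+Flush  M[L5]=1

memory[L2] = 80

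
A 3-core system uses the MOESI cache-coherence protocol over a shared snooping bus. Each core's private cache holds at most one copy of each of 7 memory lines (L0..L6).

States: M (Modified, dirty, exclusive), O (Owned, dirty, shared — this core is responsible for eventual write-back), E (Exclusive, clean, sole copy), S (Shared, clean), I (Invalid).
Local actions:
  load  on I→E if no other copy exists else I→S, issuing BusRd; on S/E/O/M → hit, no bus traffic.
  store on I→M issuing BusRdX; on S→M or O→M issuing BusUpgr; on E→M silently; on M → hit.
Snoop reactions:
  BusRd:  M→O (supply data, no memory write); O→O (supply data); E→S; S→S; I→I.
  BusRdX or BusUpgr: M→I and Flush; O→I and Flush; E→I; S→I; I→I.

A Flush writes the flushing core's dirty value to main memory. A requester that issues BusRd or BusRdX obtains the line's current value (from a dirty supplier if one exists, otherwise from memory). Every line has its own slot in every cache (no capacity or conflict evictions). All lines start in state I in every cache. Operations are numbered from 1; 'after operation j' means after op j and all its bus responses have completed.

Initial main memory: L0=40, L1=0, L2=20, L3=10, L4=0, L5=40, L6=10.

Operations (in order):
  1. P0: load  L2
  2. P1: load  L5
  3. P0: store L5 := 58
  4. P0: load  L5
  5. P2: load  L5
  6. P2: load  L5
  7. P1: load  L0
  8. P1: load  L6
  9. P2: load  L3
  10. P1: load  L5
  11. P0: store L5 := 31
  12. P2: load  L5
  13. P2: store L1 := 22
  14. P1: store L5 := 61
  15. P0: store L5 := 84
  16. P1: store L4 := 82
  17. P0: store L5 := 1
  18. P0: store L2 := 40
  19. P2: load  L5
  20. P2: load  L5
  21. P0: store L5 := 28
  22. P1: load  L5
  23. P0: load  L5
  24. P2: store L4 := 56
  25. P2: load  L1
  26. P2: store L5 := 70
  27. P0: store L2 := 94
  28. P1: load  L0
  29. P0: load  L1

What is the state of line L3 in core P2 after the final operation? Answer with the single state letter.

state = E

[1] P0: load  L2 | P0:E(20), P1:I, P2:I | bus: BusRd
[2] P1: load  L5 | P0:I, P1:E(40), P2:I | bus: BusRd
[3] P0: store L5 := 58 | P0:M(58), P1:I, P2:I | bus: BusRdX
[4] P0: load  L5 | P0:M(58), P1:I, P2:I | bus: none
[5] P2: load  L5 | P0:O(58), P1:I, P2:S(58) | bus: BusRd
[6] P2: load  L5 | P0:O(58), P1:I, P2:S(58) | bus: none
[7] P1: load  L0 | P0:I, P1:E(40), P2:I | bus: BusRd
[8] P1: load  L6 | P0:I, P1:E(10), P2:I | bus: BusRd
[9] P2: load  L3 | P0:I, P1:I, P2:E(10) | bus: BusRd
[10] P1: load  L5 | P0:O(58), P1:S(58), P2:S(58) | bus: BusRd
[11] P0: store L5 := 31 | P0:M(31), P1:I, P2:I | bus: BusUpgr
[12] P2: load  L5 | P0:O(31), P1:I, P2:S(31) | bus: BusRd
[13] P2: store L1 := 22 | P0:I, P1:I, P2:M(22) | bus: BusRdX
[14] P1: store L5 := 61 | P0:I, P1:M(61), P2:I | bus: BusRdX,Flush
[15] P0: store L5 := 84 | P0:M(84), P1:I, P2:I | bus: BusRdX,Flush
[16] P1: store L4 := 82 | P0:I, P1:M(82), P2:I | bus: BusRdX
[17] P0: store L5 := 1 | P0:M(1), P1:I, P2:I | bus: none
[18] P0: store L2 := 40 | P0:M(40), P1:I, P2:I | bus: none
[19] P2: load  L5 | P0:O(1), P1:I, P2:S(1) | bus: BusRd
[20] P2: load  L5 | P0:O(1), P1:I, P2:S(1) | bus: none
[21] P0: store L5 := 28 | P0:M(28), P1:I, P2:I | bus: BusUpgr
[22] P1: load  L5 | P0:O(28), P1:S(28), P2:I | bus: BusRd
[23] P0: load  L5 | P0:O(28), P1:S(28), P2:I | bus: none
[24] P2: store L4 := 56 | P0:I, P1:I, P2:M(56) | bus: BusRdX,Flush
[25] P2: load  L1 | P0:I, P1:I, P2:M(22) | bus: none
[26] P2: store L5 := 70 | P0:I, P1:I, P2:M(70) | bus: BusRdX,Flush
[27] P0: store L2 := 94 | P0:M(94), P1:I, P2:I | bus: none
[28] P1: load  L0 | P0:I, P1:E(40), P2:I | bus: none
[29] P0: load  L1 | P0:S(22), P1:I, P2:O(22) | bus: BusRd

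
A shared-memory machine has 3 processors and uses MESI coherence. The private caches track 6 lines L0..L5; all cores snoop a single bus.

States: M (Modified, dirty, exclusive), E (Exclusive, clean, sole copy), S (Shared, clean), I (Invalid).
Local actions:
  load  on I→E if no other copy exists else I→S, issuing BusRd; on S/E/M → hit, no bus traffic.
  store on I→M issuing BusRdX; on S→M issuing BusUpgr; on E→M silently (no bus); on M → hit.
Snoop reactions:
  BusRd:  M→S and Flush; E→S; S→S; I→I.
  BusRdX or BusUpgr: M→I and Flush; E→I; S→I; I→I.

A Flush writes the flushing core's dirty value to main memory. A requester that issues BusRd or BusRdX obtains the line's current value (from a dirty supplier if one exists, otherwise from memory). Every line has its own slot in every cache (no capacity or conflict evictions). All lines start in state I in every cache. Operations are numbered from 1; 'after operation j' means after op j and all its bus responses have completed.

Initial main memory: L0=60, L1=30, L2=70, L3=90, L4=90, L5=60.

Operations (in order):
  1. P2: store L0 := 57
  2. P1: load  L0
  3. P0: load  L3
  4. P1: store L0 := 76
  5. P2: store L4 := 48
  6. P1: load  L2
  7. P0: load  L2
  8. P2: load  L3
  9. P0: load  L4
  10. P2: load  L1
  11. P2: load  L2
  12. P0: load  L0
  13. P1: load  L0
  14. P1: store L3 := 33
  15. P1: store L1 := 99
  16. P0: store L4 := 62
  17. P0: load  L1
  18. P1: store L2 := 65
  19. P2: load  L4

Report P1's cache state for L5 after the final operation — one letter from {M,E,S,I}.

state = I

  op1 P2: store L0 := 57 → I/I/M on L0; bus BusRdX; mem=60
  op2 P1: load  L0 → I/S/S on L0; bus BusRd Flush; mem=57
  op3 P0: load  L3 → E/I/I on L3; bus BusRd; mem=90
  op4 P1: store L0 := 76 → I/M/I on L0; bus BusUpgr; mem=57
  op5 P2: store L4 := 48 → I/I/M on L4; bus BusRdX; mem=90
  op6 P1: load  L2 → I/E/I on L2; bus BusRd; mem=70
  op7 P0: load  L2 → S/S/I on L2; bus BusRd; mem=70
  op8 P2: load  L3 → S/I/S on L3; bus BusRd; mem=90
  op9 P0: load  L4 → S/I/S on L4; bus BusRd Flush; mem=48
  op10 P2: load  L1 → I/I/E on L1; bus BusRd; mem=30
  op11 P2: load  L2 → S/S/S on L2; bus BusRd; mem=70
  op12 P0: load  L0 → S/S/I on L0; bus BusRd Flush; mem=76
  op13 P1: load  L0 → S/S/I on L0; bus (none); mem=76
  op14 P1: store L3 := 33 → I/M/I on L3; bus BusRdX; mem=90
  op15 P1: store L1 := 99 → I/M/I on L1; bus BusRdX; mem=30
  op16 P0: store L4 := 62 → M/I/I on L4; bus BusUpgr; mem=48
  op17 P0: load  L1 → S/S/I on L1; bus BusRd Flush; mem=99
  op18 P1: store L2 := 65 → I/M/I on L2; bus BusUpgr; mem=70
  op19 P2: load  L4 → S/I/S on L4; bus BusRd Flush; mem=62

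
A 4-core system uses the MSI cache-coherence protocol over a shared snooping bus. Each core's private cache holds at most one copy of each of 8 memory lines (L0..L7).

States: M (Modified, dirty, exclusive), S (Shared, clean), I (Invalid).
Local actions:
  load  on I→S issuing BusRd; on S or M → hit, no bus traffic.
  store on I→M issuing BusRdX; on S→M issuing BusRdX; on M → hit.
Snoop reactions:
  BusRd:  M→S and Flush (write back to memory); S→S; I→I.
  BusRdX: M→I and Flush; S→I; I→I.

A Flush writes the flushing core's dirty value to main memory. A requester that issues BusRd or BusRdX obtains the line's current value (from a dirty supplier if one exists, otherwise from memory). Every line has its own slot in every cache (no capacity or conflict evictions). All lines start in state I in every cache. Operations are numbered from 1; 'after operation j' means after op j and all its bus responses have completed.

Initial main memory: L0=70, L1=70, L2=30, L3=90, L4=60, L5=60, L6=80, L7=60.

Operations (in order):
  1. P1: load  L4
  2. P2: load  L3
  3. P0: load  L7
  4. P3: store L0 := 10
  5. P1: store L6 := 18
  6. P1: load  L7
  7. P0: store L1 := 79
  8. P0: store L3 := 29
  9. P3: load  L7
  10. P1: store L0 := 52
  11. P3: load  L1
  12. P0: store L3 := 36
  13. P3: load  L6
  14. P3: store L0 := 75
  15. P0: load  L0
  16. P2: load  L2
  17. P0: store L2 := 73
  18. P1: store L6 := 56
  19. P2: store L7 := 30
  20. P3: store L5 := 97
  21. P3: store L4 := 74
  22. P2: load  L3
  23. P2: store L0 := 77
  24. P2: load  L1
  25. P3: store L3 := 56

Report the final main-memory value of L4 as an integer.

memory[L4] = 60

step 1: P1: load  L4  ⟶  ISII  (L4)  txn=BusRd  M[L4]=60
step 2: P2: load  L3  ⟶  IISI  (L3)  txn=BusRd  M[L3]=90
step 3: P0: load  L7  ⟶  SIII  (L7)  txn=BusRd  M[L7]=60
step 4: P3: store L0 := 10  ⟶  IIIM  (L0)  txn=BusRdX  M[L0]=70
step 5: P1: store L6 := 18  ⟶  IMII  (L6)  txn=BusRdX  M[L6]=80
step 6: P1: load  L7  ⟶  SSII  (L7)  txn=BusRd  M[L7]=60
step 7: P0: store L1 := 79  ⟶  MIII  (L1)  txn=BusRdX  M[L1]=70
step 8: P0: store L3 := 29  ⟶  MIII  (L3)  txn=BusRdX  M[L3]=90
step 9: P3: load  L7  ⟶  SSIS  (L7)  txn=BusRd  M[L7]=60
step 10: P1: store L0 := 52  ⟶  IMII  (L0)  txn=BusRdX+Flush  M[L0]=10
step 11: P3: load  L1  ⟶  SIIS  (L1)  txn=BusRd+Flush  M[L1]=79
step 12: P0: store L3 := 36  ⟶  MIII  (L3)  txn=∅  M[L3]=90
step 13: P3: load  L6  ⟶  ISIS  (L6)  txn=BusRd+Flush  M[L6]=18
step 14: P3: store L0 := 75  ⟶  IIIM  (L0)  txn=BusRdX+Flush  M[L0]=52
step 15: P0: load  L0  ⟶  SIIS  (L0)  txn=BusRd+Flush  M[L0]=75
step 16: P2: load  L2  ⟶  IISI  (L2)  txn=BusRd  M[L2]=30
step 17: P0: store L2 := 73  ⟶  MIII  (L2)  txn=BusRdX  M[L2]=30
step 18: P1: store L6 := 56  ⟶  IMII  (L6)  txn=BusRdX  M[L6]=18
step 19: P2: store L7 := 30  ⟶  IIMI  (L7)  txn=BusRdX  M[L7]=60
step 20: P3: store L5 := 97  ⟶  IIIM  (L5)  txn=BusRdX  M[L5]=60
step 21: P3: store L4 := 74  ⟶  IIIM  (L4)  txn=BusRdX  M[L4]=60
step 22: P2: load  L3  ⟶  SISI  (L3)  txn=BusRd+Flush  M[L3]=36
step 23: P2: store L0 := 77  ⟶  IIMI  (L0)  txn=BusRdX  M[L0]=75
step 24: P2: load  L1  ⟶  SISS  (L1)  txn=BusRd  M[L1]=79
step 25: P3: store L3 := 56  ⟶  IIIM  (L3)  txn=BusRdX  M[L3]=36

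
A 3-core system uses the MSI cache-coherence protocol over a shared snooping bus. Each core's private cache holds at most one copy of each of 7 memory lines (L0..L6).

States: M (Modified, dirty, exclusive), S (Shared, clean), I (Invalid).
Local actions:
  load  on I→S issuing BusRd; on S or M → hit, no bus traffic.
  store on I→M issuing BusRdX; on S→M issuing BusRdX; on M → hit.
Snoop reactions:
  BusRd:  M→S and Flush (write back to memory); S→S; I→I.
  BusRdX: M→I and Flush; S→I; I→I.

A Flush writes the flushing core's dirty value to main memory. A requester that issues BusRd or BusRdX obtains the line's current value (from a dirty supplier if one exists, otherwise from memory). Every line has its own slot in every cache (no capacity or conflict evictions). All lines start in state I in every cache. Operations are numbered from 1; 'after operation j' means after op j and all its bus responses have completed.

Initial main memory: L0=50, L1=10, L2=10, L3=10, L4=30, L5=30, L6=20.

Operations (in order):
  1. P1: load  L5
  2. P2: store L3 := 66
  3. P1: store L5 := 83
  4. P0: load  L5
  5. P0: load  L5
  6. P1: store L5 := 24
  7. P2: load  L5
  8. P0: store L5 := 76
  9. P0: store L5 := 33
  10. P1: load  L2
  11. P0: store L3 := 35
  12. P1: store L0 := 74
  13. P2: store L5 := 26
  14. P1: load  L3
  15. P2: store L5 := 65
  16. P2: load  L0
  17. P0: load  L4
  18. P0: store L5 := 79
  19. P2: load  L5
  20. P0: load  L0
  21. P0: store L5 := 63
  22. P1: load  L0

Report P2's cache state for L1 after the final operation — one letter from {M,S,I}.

state = I

step 1: P1: load  L5  ⟶  ISI  (L5)  txn=BusRd  M[L5]=30
step 2: P2: store L3 := 66  ⟶  IIM  (L3)  txn=BusRdX  M[L3]=10
step 3: P1: store L5 := 83  ⟶  IMI  (L5)  txn=BusRdX  M[L5]=30
step 4: P0: load  L5  ⟶  SSI  (L5)  txn=BusRd+Flush  M[L5]=83
step 5: P0: load  L5  ⟶  SSI  (L5)  txn=∅  M[L5]=83
step 6: P1: store L5 := 24  ⟶  IMI  (L5)  txn=BusRdX  M[L5]=83
step 7: P2: load  L5  ⟶  ISS  (L5)  txn=BusRd+Flush  M[L5]=24
step 8: P0: store L5 := 76  ⟶  MII  (L5)  txn=BusRdX  M[L5]=24
step 9: P0: store L5 := 33  ⟶  MII  (L5)  txn=∅  M[L5]=24
step 10: P1: load  L2  ⟶  ISI  (L2)  txn=BusRd  M[L2]=10
step 11: P0: store L3 := 35  ⟶  MII  (L3)  txn=BusRdX+Flush  M[L3]=66
step 12: P1: store L0 := 74  ⟶  IMI  (L0)  txn=BusRdX  M[L0]=50
step 13: P2: store L5 := 26  ⟶  IIM  (L5)  txn=BusRdX+Flush  M[L5]=33
step 14: P1: load  L3  ⟶  SSI  (L3)  txn=BusRd+Flush  M[L3]=35
step 15: P2: store L5 := 65  ⟶  IIM  (L5)  txn=∅  M[L5]=33
step 16: P2: load  L0  ⟶  ISS  (L0)  txn=BusRd+Flush  M[L0]=74
step 17: P0: load  L4  ⟶  SII  (L4)  txn=BusRd  M[L4]=30
step 18: P0: store L5 := 79  ⟶  MII  (L5)  txn=BusRdX+Flush  M[L5]=65
step 19: P2: load  L5  ⟶  SIS  (L5)  txn=BusRd+Flush  M[L5]=79
step 20: P0: load  L0  ⟶  SSS  (L0)  txn=BusRd  M[L0]=74
step 21: P0: store L5 := 63  ⟶  MII  (L5)  txn=BusRdX  M[L5]=79
step 22: P1: load  L0  ⟶  SSS  (L0)  txn=∅  M[L0]=74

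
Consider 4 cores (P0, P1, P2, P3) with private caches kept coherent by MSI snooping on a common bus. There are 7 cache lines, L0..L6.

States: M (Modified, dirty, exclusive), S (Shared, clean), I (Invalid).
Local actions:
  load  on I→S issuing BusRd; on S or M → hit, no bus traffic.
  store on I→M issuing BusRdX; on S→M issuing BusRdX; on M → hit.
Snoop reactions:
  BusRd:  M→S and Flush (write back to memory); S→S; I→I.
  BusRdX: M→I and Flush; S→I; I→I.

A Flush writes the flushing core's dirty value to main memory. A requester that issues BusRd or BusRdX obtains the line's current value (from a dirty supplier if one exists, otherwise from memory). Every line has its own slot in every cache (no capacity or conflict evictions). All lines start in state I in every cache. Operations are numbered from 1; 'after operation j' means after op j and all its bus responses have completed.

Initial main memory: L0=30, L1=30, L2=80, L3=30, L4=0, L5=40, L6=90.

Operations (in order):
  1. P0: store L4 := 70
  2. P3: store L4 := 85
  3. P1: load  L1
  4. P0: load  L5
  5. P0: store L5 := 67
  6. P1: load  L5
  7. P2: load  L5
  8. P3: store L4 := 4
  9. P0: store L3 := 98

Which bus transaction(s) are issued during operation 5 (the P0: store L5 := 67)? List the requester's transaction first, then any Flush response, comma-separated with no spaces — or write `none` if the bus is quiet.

bus = BusRdX

[1] P0: store L4 := 70 | P0:M(70), P1:I, P2:I, P3:I | bus: BusRdX
[2] P3: store L4 := 85 | P0:I, P1:I, P2:I, P3:M(85) | bus: BusRdX,Flush
[3] P1: load  L1 | P0:I, P1:S(30), P2:I, P3:I | bus: BusRd
[4] P0: load  L5 | P0:S(40), P1:I, P2:I, P3:I | bus: BusRd
[5] P0: store L5 := 67 | P0:M(67), P1:I, P2:I, P3:I | bus: BusRdX
[6] P1: load  L5 | P0:S(67), P1:S(67), P2:I, P3:I | bus: BusRd,Flush
[7] P2: load  L5 | P0:S(67), P1:S(67), P2:S(67), P3:I | bus: BusRd
[8] P3: store L4 := 4 | P0:I, P1:I, P2:I, P3:M(4) | bus: none
[9] P0: store L3 := 98 | P0:M(98), P1:I, P2:I, P3:I | bus: BusRdX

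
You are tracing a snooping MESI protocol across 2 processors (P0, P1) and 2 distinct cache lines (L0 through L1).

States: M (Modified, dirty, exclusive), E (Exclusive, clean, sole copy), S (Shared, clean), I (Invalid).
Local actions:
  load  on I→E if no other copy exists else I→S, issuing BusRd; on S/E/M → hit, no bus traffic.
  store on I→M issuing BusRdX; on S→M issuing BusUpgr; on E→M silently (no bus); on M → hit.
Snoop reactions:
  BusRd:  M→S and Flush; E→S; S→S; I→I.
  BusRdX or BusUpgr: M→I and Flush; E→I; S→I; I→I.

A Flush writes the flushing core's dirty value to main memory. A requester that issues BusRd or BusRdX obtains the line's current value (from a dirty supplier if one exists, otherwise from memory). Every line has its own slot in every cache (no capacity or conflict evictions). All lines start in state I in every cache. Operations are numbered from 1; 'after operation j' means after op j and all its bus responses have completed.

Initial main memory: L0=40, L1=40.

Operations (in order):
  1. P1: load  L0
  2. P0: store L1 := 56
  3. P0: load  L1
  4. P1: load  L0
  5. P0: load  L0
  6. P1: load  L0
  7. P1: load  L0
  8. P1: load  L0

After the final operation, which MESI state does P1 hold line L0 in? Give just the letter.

state = S

  op1 P1: load  L0 → I/E on L0; bus BusRd; mem=40
  op2 P0: store L1 := 56 → M/I on L1; bus BusRdX; mem=40
  op3 P0: load  L1 → M/I on L1; bus (none); mem=40
  op4 P1: load  L0 → I/E on L0; bus (none); mem=40
  op5 P0: load  L0 → S/S on L0; bus BusRd; mem=40
  op6 P1: load  L0 → S/S on L0; bus (none); mem=40
  op7 P1: load  L0 → S/S on L0; bus (none); mem=40
  op8 P1: load  L0 → S/S on L0; bus (none); mem=40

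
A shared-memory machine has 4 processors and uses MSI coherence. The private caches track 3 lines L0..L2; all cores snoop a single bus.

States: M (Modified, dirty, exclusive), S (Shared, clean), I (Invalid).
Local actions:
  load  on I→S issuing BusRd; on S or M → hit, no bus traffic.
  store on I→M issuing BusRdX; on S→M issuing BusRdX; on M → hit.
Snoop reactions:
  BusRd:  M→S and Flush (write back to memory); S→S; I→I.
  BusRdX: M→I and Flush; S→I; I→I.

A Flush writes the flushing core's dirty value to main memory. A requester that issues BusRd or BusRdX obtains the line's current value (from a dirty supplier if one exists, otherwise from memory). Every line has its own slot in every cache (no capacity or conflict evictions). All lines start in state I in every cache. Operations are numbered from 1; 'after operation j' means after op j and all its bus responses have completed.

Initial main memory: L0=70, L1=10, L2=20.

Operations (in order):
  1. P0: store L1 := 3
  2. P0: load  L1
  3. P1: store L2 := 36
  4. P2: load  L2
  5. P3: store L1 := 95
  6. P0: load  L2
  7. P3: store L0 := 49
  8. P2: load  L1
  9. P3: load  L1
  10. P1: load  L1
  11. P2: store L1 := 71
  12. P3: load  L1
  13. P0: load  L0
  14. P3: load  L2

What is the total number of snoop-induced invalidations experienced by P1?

1. P0: store L1 := 3  bus=[BusRdX]  L1: P0=M P1=I P2=I P3=I  mem[L1]=10
2. P0: load  L1  bus=[-]  L1: P0=M P1=I P2=I P3=I  mem[L1]=10
3. P1: store L2 := 36  bus=[BusRdX]  L2: P0=I P1=M P2=I P3=I  mem[L2]=20
4. P2: load  L2  bus=[BusRd,Flush]  L2: P0=I P1=S P2=S P3=I  mem[L2]=36
5. P3: store L1 := 95  bus=[BusRdX,Flush]  L1: P0=I P1=I P2=I P3=M  mem[L1]=3
6. P0: load  L2  bus=[BusRd]  L2: P0=S P1=S P2=S P3=I  mem[L2]=36
7. P3: store L0 := 49  bus=[BusRdX]  L0: P0=I P1=I P2=I P3=M  mem[L0]=70
8. P2: load  L1  bus=[BusRd,Flush]  L1: P0=I P1=I P2=S P3=S  mem[L1]=95
9. P3: load  L1  bus=[-]  L1: P0=I P1=I P2=S P3=S  mem[L1]=95
10. P1: load  L1  bus=[BusRd]  L1: P0=I P1=S P2=S P3=S  mem[L1]=95
11. P2: store L1 := 71  bus=[BusRdX]  L1: P0=I P1=I P2=M P3=I  mem[L1]=95
12. P3: load  L1  bus=[BusRd,Flush]  L1: P0=I P1=I P2=S P3=S  mem[L1]=71
13. P0: load  L0  bus=[BusRd,Flush]  L0: P0=S P1=I P2=I P3=S  mem[L0]=49
14. P3: load  L2  bus=[BusRd]  L2: P0=S P1=S P2=S P3=S  mem[L2]=36

invalidations = 1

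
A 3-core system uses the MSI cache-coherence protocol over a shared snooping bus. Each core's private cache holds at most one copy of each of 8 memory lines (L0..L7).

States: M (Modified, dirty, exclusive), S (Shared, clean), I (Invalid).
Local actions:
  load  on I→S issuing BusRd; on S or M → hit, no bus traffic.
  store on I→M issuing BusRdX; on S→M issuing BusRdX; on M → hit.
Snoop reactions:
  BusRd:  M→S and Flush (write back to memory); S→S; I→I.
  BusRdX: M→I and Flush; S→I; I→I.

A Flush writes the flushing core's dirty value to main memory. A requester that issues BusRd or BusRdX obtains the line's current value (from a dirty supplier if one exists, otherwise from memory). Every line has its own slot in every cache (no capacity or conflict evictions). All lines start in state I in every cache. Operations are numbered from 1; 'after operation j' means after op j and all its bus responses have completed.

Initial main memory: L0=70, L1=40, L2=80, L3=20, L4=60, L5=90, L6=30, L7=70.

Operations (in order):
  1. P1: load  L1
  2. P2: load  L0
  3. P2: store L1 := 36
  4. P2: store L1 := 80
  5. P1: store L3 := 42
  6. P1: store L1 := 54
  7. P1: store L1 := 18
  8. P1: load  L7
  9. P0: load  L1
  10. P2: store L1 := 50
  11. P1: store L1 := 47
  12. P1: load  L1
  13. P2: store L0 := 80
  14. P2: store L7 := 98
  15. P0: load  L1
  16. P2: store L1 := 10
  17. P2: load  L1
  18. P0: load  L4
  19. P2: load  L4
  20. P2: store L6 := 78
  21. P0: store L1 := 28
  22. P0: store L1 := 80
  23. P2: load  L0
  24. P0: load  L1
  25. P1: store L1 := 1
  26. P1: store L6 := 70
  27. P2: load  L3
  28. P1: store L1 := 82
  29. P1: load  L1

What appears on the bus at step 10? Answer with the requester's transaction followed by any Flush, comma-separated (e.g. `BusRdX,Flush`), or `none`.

  op1 P1: load  L1 → I/S/I on L1; bus BusRd; mem=40
  op2 P2: load  L0 → I/I/S on L0; bus BusRd; mem=70
  op3 P2: store L1 := 36 → I/I/M on L1; bus BusRdX; mem=40
  op4 P2: store L1 := 80 → I/I/M on L1; bus (none); mem=40
  op5 P1: store L3 := 42 → I/M/I on L3; bus BusRdX; mem=20
  op6 P1: store L1 := 54 → I/M/I on L1; bus BusRdX Flush; mem=80
  op7 P1: store L1 := 18 → I/M/I on L1; bus (none); mem=80
  op8 P1: load  L7 → I/S/I on L7; bus BusRd; mem=70
  op9 P0: load  L1 → S/S/I on L1; bus BusRd Flush; mem=18
  op10 P2: store L1 := 50 → I/I/M on L1; bus BusRdX; mem=18
  op11 P1: store L1 := 47 → I/M/I on L1; bus BusRdX Flush; mem=50
  op12 P1: load  L1 → I/M/I on L1; bus (none); mem=50
  op13 P2: store L0 := 80 → I/I/M on L0; bus BusRdX; mem=70
  op14 P2: store L7 := 98 → I/I/M on L7; bus BusRdX; mem=70
  op15 P0: load  L1 → S/S/I on L1; bus BusRd Flush; mem=47
  op16 P2: store L1 := 10 → I/I/M on L1; bus BusRdX; mem=47
  op17 P2: load  L1 → I/I/M on L1; bus (none); mem=47
  op18 P0: load  L4 → S/I/I on L4; bus BusRd; mem=60
  op19 P2: load  L4 → S/I/S on L4; bus BusRd; mem=60
  op20 P2: store L6 := 78 → I/I/M on L6; bus BusRdX; mem=30
  op21 P0: store L1 := 28 → M/I/I on L1; bus BusRdX Flush; mem=10
  op22 P0: store L1 := 80 → M/I/I on L1; bus (none); mem=10
  op23 P2: load  L0 → I/I/M on L0; bus (none); mem=70
  op24 P0: load  L1 → M/I/I on L1; bus (none); mem=10
  op25 P1: store L1 := 1 → I/M/I on L1; bus BusRdX Flush; mem=80
  op26 P1: store L6 := 70 → I/M/I on L6; bus BusRdX Flush; mem=78
  op27 P2: load  L3 → I/S/S on L3; bus BusRd Flush; mem=42
  op28 P1: store L1 := 82 → I/M/I on L1; bus (none); mem=80
  op29 P1: load  L1 → I/M/I on L1; bus (none); mem=80

bus = BusRdX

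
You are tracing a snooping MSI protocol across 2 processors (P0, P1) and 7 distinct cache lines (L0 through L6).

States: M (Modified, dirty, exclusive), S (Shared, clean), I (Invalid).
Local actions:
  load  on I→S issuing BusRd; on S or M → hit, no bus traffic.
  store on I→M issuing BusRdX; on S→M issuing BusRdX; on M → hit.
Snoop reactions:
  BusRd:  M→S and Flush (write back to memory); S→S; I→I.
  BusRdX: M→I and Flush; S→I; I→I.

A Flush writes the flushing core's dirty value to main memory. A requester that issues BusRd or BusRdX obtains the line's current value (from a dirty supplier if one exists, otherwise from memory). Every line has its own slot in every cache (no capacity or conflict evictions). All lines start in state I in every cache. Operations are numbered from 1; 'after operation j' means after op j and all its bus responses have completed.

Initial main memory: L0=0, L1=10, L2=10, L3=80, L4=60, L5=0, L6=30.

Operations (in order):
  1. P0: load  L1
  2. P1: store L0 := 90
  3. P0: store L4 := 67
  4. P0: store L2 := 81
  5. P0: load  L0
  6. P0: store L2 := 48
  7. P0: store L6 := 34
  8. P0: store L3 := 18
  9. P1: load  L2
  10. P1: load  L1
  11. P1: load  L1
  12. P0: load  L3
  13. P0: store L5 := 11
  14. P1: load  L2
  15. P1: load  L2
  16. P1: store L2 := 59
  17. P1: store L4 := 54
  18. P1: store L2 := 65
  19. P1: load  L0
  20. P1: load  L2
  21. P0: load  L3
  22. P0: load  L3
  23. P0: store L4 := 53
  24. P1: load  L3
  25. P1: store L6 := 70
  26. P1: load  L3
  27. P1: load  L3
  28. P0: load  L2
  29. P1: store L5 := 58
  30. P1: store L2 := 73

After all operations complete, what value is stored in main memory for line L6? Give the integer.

step 1: P0: load  L1  ⟶  SI  (L1)  txn=BusRd  M[L1]=10
step 2: P1: store L0 := 90  ⟶  IM  (L0)  txn=BusRdX  M[L0]=0
step 3: P0: store L4 := 67  ⟶  MI  (L4)  txn=BusRdX  M[L4]=60
step 4: P0: store L2 := 81  ⟶  MI  (L2)  txn=BusRdX  M[L2]=10
step 5: P0: load  L0  ⟶  SS  (L0)  txn=BusRd+Flush  M[L0]=90
step 6: P0: store L2 := 48  ⟶  MI  (L2)  txn=∅  M[L2]=10
step 7: P0: store L6 := 34  ⟶  MI  (L6)  txn=BusRdX  M[L6]=30
step 8: P0: store L3 := 18  ⟶  MI  (L3)  txn=BusRdX  M[L3]=80
step 9: P1: load  L2  ⟶  SS  (L2)  txn=BusRd+Flush  M[L2]=48
step 10: P1: load  L1  ⟶  SS  (L1)  txn=BusRd  M[L1]=10
step 11: P1: load  L1  ⟶  SS  (L1)  txn=∅  M[L1]=10
step 12: P0: load  L3  ⟶  MI  (L3)  txn=∅  M[L3]=80
step 13: P0: store L5 := 11  ⟶  MI  (L5)  txn=BusRdX  M[L5]=0
step 14: P1: load  L2  ⟶  SS  (L2)  txn=∅  M[L2]=48
step 15: P1: load  L2  ⟶  SS  (L2)  txn=∅  M[L2]=48
step 16: P1: store L2 := 59  ⟶  IM  (L2)  txn=BusRdX  M[L2]=48
step 17: P1: store L4 := 54  ⟶  IM  (L4)  txn=BusRdX+Flush  M[L4]=67
step 18: P1: store L2 := 65  ⟶  IM  (L2)  txn=∅  M[L2]=48
step 19: P1: load  L0  ⟶  SS  (L0)  txn=∅  M[L0]=90
step 20: P1: load  L2  ⟶  IM  (L2)  txn=∅  M[L2]=48
step 21: P0: load  L3  ⟶  MI  (L3)  txn=∅  M[L3]=80
step 22: P0: load  L3  ⟶  MI  (L3)  txn=∅  M[L3]=80
step 23: P0: store L4 := 53  ⟶  MI  (L4)  txn=BusRdX+Flush  M[L4]=54
step 24: P1: load  L3  ⟶  SS  (L3)  txn=BusRd+Flush  M[L3]=18
step 25: P1: store L6 := 70  ⟶  IM  (L6)  txn=BusRdX+Flush  M[L6]=34
step 26: P1: load  L3  ⟶  SS  (L3)  txn=∅  M[L3]=18
step 27: P1: load  L3  ⟶  SS  (L3)  txn=∅  M[L3]=18
step 28: P0: load  L2  ⟶  SS  (L2)  txn=BusRd+Flush  M[L2]=65
step 29: P1: store L5 := 58  ⟶  IM  (L5)  txn=BusRdX+Flush  M[L5]=11
step 30: P1: store L2 := 73  ⟶  IM  (L2)  txn=BusRdX  M[L2]=65

memory[L6] = 34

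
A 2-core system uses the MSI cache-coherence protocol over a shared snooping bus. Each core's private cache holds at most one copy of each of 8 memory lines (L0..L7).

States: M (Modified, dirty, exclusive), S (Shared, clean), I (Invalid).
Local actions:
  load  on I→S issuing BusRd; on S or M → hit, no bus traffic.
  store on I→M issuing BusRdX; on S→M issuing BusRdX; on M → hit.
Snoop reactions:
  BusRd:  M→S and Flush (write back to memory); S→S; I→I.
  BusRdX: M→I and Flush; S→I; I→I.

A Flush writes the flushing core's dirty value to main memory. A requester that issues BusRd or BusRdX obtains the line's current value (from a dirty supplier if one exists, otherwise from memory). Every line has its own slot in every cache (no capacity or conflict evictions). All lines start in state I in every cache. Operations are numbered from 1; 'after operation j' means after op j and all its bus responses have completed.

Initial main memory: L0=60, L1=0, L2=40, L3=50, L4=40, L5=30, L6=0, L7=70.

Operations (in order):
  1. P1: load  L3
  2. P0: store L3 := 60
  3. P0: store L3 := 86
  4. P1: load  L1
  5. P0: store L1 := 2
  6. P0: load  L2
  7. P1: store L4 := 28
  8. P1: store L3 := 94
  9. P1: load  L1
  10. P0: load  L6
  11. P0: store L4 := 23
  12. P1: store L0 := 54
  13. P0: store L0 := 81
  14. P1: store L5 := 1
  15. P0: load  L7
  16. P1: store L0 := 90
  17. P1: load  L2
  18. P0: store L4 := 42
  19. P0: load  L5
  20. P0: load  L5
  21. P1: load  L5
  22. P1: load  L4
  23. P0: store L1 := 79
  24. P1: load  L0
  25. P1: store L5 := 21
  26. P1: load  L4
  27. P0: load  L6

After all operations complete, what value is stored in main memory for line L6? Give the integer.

[1] P1: load  L3 | P0:I, P1:S(50) | bus: BusRd
[2] P0: store L3 := 60 | P0:M(60), P1:I | bus: BusRdX
[3] P0: store L3 := 86 | P0:M(86), P1:I | bus: none
[4] P1: load  L1 | P0:I, P1:S(0) | bus: BusRd
[5] P0: store L1 := 2 | P0:M(2), P1:I | bus: BusRdX
[6] P0: load  L2 | P0:S(40), P1:I | bus: BusRd
[7] P1: store L4 := 28 | P0:I, P1:M(28) | bus: BusRdX
[8] P1: store L3 := 94 | P0:I, P1:M(94) | bus: BusRdX,Flush
[9] P1: load  L1 | P0:S(2), P1:S(2) | bus: BusRd,Flush
[10] P0: load  L6 | P0:S(0), P1:I | bus: BusRd
[11] P0: store L4 := 23 | P0:M(23), P1:I | bus: BusRdX,Flush
[12] P1: store L0 := 54 | P0:I, P1:M(54) | bus: BusRdX
[13] P0: store L0 := 81 | P0:M(81), P1:I | bus: BusRdX,Flush
[14] P1: store L5 := 1 | P0:I, P1:M(1) | bus: BusRdX
[15] P0: load  L7 | P0:S(70), P1:I | bus: BusRd
[16] P1: store L0 := 90 | P0:I, P1:M(90) | bus: BusRdX,Flush
[17] P1: load  L2 | P0:S(40), P1:S(40) | bus: BusRd
[18] P0: store L4 := 42 | P0:M(42), P1:I | bus: none
[19] P0: load  L5 | P0:S(1), P1:S(1) | bus: BusRd,Flush
[20] P0: load  L5 | P0:S(1), P1:S(1) | bus: none
[21] P1: load  L5 | P0:S(1), P1:S(1) | bus: none
[22] P1: load  L4 | P0:S(42), P1:S(42) | bus: BusRd,Flush
[23] P0: store L1 := 79 | P0:M(79), P1:I | bus: BusRdX
[24] P1: load  L0 | P0:I, P1:M(90) | bus: none
[25] P1: store L5 := 21 | P0:I, P1:M(21) | bus: BusRdX
[26] P1: load  L4 | P0:S(42), P1:S(42) | bus: none
[27] P0: load  L6 | P0:S(0), P1:I | bus: none

memory[L6] = 0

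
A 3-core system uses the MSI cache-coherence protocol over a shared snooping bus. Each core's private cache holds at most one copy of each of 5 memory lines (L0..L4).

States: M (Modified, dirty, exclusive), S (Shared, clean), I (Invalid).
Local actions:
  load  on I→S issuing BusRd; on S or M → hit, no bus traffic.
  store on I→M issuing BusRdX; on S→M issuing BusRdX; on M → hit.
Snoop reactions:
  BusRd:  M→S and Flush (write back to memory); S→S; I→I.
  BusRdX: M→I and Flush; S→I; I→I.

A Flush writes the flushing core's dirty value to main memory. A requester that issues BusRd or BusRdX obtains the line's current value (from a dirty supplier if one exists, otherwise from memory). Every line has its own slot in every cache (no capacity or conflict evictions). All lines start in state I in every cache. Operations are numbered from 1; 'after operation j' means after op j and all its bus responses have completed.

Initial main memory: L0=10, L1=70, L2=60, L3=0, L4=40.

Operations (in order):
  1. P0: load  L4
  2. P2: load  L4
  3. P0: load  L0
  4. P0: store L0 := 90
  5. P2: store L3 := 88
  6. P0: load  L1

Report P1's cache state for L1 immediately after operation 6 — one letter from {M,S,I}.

[1] P0: load  L4 | P0:S(40), P1:I, P2:I | bus: BusRd
[2] P2: load  L4 | P0:S(40), P1:I, P2:S(40) | bus: BusRd
[3] P0: load  L0 | P0:S(10), P1:I, P2:I | bus: BusRd
[4] P0: store L0 := 90 | P0:M(90), P1:I, P2:I | bus: BusRdX
[5] P2: store L3 := 88 | P0:I, P1:I, P2:M(88) | bus: BusRdX
[6] P0: load  L1 | P0:S(70), P1:I, P2:I | bus: BusRd

state = I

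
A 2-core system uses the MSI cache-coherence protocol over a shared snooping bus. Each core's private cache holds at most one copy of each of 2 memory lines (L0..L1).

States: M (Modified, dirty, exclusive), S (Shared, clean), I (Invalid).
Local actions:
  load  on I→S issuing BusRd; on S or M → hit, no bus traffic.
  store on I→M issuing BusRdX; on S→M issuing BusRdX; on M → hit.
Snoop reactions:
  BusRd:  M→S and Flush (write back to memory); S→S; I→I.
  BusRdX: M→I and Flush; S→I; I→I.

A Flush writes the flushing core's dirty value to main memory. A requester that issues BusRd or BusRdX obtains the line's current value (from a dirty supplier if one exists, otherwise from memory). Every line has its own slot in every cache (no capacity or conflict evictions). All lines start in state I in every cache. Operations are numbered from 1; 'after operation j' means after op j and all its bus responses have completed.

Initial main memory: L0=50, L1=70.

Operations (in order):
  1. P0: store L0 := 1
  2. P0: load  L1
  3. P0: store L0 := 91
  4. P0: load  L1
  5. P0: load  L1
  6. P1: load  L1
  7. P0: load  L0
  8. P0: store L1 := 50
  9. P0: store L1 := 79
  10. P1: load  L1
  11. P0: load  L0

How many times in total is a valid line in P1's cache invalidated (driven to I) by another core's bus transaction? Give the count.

invalidations = 1

  op1 P0: store L0 := 1 → M/I on L0; bus BusRdX; mem=50
  op2 P0: load  L1 → S/I on L1; bus BusRd; mem=70
  op3 P0: store L0 := 91 → M/I on L0; bus (none); mem=50
  op4 P0: load  L1 → S/I on L1; bus (none); mem=70
  op5 P0: load  L1 → S/I on L1; bus (none); mem=70
  op6 P1: load  L1 → S/S on L1; bus BusRd; mem=70
  op7 P0: load  L0 → M/I on L0; bus (none); mem=50
  op8 P0: store L1 := 50 → M/I on L1; bus BusRdX; mem=70
  op9 P0: store L1 := 79 → M/I on L1; bus (none); mem=70
  op10 P1: load  L1 → S/S on L1; bus BusRd Flush; mem=79
  op11 P0: load  L0 → M/I on L0; bus (none); mem=50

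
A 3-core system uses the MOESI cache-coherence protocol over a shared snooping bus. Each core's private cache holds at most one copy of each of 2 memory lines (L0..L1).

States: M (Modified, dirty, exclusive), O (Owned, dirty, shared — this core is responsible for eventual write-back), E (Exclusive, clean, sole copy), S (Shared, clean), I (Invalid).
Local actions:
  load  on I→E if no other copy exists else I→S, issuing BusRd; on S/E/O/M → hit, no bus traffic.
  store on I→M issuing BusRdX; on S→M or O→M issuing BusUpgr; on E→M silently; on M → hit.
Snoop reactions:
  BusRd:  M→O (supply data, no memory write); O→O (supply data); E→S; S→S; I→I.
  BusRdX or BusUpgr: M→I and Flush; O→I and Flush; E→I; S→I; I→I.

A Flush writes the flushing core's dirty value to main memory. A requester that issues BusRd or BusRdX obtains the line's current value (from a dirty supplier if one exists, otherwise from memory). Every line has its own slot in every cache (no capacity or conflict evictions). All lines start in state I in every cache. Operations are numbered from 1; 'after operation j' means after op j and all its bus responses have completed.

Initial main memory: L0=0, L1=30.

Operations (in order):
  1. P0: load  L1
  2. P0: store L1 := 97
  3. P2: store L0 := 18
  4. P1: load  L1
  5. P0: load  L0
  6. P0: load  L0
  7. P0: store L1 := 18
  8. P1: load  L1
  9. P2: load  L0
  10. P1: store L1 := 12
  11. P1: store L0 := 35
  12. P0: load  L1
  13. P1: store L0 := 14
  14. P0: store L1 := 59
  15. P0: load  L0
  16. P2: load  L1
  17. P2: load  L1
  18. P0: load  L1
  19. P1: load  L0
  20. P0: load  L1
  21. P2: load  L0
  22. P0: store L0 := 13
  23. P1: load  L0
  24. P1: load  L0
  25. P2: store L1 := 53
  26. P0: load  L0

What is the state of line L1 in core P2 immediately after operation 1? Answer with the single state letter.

state = I

  op1 P0: load  L1 → E/I/I on L1; bus BusRd; mem=30
  op2 P0: store L1 := 97 → M/I/I on L1; bus (none); mem=30
  op3 P2: store L0 := 18 → I/I/M on L0; bus BusRdX; mem=0
  op4 P1: load  L1 → O/S/I on L1; bus BusRd; mem=30
  op5 P0: load  L0 → S/I/O on L0; bus BusRd; mem=0
  op6 P0: load  L0 → S/I/O on L0; bus (none); mem=0
  op7 P0: store L1 := 18 → M/I/I on L1; bus BusUpgr; mem=30
  op8 P1: load  L1 → O/S/I on L1; bus BusRd; mem=30
  op9 P2: load  L0 → S/I/O on L0; bus (none); mem=0
  op10 P1: store L1 := 12 → I/M/I on L1; bus BusUpgr Flush; mem=18
  op11 P1: store L0 := 35 → I/M/I on L0; bus BusRdX Flush; mem=18
  op12 P0: load  L1 → S/O/I on L1; bus BusRd; mem=18
  op13 P1: store L0 := 14 → I/M/I on L0; bus (none); mem=18
  op14 P0: store L1 := 59 → M/I/I on L1; bus BusUpgr Flush; mem=12
  op15 P0: load  L0 → S/O/I on L0; bus BusRd; mem=18
  op16 P2: load  L1 → O/I/S on L1; bus BusRd; mem=12
  op17 P2: load  L1 → O/I/S on L1; bus (none); mem=12
  op18 P0: load  L1 → O/I/S on L1; bus (none); mem=12
  op19 P1: load  L0 → S/O/I on L0; bus (none); mem=18
  op20 P0: load  L1 → O/I/S on L1; bus (none); mem=12
  op21 P2: load  L0 → S/O/S on L0; bus BusRd; mem=18
  op22 P0: store L0 := 13 → M/I/I on L0; bus BusUpgr Flush; mem=14
  op23 P1: load  L0 → O/S/I on L0; bus BusRd; mem=14
  op24 P1: load  L0 → O/S/I on L0; bus (none); mem=14
  op25 P2: store L1 := 53 → I/I/M on L1; bus BusUpgr Flush; mem=59
  op26 P0: load  L0 → O/S/I on L0; bus (none); mem=14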